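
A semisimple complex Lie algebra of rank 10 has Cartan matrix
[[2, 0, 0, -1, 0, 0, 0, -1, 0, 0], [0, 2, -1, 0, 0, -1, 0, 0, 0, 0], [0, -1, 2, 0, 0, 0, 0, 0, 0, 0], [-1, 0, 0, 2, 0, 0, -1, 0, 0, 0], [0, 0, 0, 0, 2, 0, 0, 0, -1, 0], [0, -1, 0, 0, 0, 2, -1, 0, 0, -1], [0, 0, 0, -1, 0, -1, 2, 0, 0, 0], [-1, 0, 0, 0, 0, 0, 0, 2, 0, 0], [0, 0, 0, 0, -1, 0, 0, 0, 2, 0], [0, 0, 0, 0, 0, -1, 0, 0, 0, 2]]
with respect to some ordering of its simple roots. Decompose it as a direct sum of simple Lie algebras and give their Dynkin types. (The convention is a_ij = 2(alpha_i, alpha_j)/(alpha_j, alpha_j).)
A_2 (sl(3)) ⊕ E_8

The diagram associated to this matrix has two connected components: the simple roots {alpha_5, alpha_9} form a chain of 2 nodes with single edges (A_2), and {alpha_1, alpha_2, alpha_3, alpha_4, alpha_6, alpha_7, alpha_8, alpha_10} form a chain of 7 nodes with one extra node attached to the third node from one end (E_8). A semisimple Lie algebra decomposes uniquely as the direct sum of simple ideals, one per connected component of its Dynkin diagram, so g ≅ A_2 ⊕ E_8 (dimension 8 + 248 = 256).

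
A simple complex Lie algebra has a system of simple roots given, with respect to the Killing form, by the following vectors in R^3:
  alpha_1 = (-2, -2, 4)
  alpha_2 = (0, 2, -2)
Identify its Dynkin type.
type G_2

Compute the Cartan integers a_ij = 2(alpha_i, alpha_j)/(alpha_j, alpha_j); the resulting 2x2 Cartan matrix is
[[2, -3], [-1, 2]].
The roots have two lengths (squared-length ratio 3:1); the short ones are alpha_{2}. The associated Dynkin diagram is two nodes joined by a triple edge (G_2), so the type is G_2.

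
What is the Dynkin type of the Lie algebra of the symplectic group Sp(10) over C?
This is sp(10), which has dimension 10(10+1)/2 = 55 and rank 10/2 = 5. In the classification of classical Lie algebras, the symplectic algebra sp(2n) has type C_n; here n = 5, so the Dynkin diagram is a chain of 5 nodes with a double edge at one end; the terminal node there is the unique long simple root (C_5). Hence the type is C_5.

type C_5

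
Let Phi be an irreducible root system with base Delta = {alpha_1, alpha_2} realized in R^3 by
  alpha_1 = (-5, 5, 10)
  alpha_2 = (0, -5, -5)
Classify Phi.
G_2

Compute the Cartan integers a_ij = 2(alpha_i, alpha_j)/(alpha_j, alpha_j); the resulting 2x2 Cartan matrix is
[[2, -3], [-1, 2]].
The roots have two lengths (squared-length ratio 3:1); the short ones are alpha_{2}. The associated Dynkin diagram is two nodes joined by a triple edge (G_2), so the type is G_2.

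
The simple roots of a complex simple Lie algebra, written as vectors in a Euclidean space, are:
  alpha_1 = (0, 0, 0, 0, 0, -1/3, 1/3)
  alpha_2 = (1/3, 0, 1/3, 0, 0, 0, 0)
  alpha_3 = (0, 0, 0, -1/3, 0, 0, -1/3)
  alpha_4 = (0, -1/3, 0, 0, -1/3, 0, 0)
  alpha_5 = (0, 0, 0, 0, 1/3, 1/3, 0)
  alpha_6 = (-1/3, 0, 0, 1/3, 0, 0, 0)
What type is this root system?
A_6 (sl(7))

Compute the Cartan integers a_ij = 2(alpha_i, alpha_j)/(alpha_j, alpha_j); the resulting 6x6 Cartan matrix is
[[2, 0, -1, 0, -1, 0], [0, 2, 0, 0, 0, -1], [-1, 0, 2, 0, 0, -1], [0, 0, 0, 2, -1, 0], [-1, 0, 0, -1, 2, 0], [0, -1, -1, 0, 0, 2]].
All simple roots have the same length, so the diagram is simply laced. The associated Dynkin diagram is a chain of 6 nodes with single edges (A_6), so the type is A_6 (the algebra sl(7)).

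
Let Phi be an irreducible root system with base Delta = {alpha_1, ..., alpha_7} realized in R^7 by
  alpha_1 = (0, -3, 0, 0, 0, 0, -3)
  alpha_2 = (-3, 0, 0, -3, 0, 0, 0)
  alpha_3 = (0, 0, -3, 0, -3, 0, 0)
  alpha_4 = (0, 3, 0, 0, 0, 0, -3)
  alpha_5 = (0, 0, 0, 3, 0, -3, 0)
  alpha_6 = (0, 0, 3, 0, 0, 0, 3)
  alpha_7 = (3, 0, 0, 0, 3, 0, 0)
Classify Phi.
Compute the Cartan integers a_ij = 2(alpha_i, alpha_j)/(alpha_j, alpha_j); the resulting 7x7 Cartan matrix is
[[2, 0, 0, 0, 0, -1, 0], [0, 2, 0, 0, -1, 0, -1], [0, 0, 2, 0, 0, -1, -1], [0, 0, 0, 2, 0, -1, 0], [0, -1, 0, 0, 2, 0, 0], [-1, 0, -1, -1, 0, 2, 0], [0, -1, -1, 0, 0, 0, 2]].
All simple roots have the same length, so the diagram is simply laced. The associated Dynkin diagram is a chain of 5 nodes with a fork of two nodes at one end (D_7), so the type is D_7 (the algebra so(14)).

type D_7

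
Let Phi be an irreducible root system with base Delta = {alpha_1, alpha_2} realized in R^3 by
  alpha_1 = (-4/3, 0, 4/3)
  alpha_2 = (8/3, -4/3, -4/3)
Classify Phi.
Compute the Cartan integers a_ij = 2(alpha_i, alpha_j)/(alpha_j, alpha_j); the resulting 2x2 Cartan matrix is
[[2, -1], [-3, 2]].
The roots have two lengths (squared-length ratio 3:1); the short ones are alpha_{1}. The associated Dynkin diagram is two nodes joined by a triple edge (G_2), so the type is G_2.

G2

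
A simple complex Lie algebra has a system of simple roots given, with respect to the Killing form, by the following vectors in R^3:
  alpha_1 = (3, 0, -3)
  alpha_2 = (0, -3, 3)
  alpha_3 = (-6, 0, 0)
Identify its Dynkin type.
Compute the Cartan integers a_ij = 2(alpha_i, alpha_j)/(alpha_j, alpha_j); the resulting 3x3 Cartan matrix is
[[2, -1, -1], [-1, 2, 0], [-2, 0, 2]].
The roots have two lengths (squared-length ratio 2:1); the short ones are alpha_{1,2}. The associated Dynkin diagram is a chain of 3 nodes with a double edge at one end; the terminal node there is the unique long simple root (C_3), so the type is C_3 (the algebra sp(6)).

C_3 (sp(6))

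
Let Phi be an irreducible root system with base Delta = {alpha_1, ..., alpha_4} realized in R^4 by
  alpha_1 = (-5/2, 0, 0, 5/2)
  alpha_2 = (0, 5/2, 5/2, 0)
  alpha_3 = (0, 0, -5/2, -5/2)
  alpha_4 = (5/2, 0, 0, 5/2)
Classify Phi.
Compute the Cartan integers a_ij = 2(alpha_i, alpha_j)/(alpha_j, alpha_j); the resulting 4x4 Cartan matrix is
[[2, 0, -1, 0], [0, 2, -1, 0], [-1, -1, 2, -1], [0, 0, -1, 2]].
All simple roots have the same length, so the diagram is simply laced. The associated Dynkin diagram is a chain of 2 nodes with a fork of two nodes at one end (D_4), so the type is D_4 (the algebra so(8)).

D_4 (so(8))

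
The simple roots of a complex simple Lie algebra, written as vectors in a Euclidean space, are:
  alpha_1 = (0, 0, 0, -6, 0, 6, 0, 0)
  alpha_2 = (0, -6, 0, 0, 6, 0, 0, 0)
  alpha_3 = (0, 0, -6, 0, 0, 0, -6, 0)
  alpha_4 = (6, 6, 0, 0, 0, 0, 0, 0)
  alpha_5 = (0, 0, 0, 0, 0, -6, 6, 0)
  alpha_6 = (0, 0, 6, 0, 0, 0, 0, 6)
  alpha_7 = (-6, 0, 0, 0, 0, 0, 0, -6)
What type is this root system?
A_7 (sl(8))

Compute the Cartan integers a_ij = 2(alpha_i, alpha_j)/(alpha_j, alpha_j); the resulting 7x7 Cartan matrix is
[[2, 0, 0, 0, -1, 0, 0], [0, 2, 0, -1, 0, 0, 0], [0, 0, 2, 0, -1, -1, 0], [0, -1, 0, 2, 0, 0, -1], [-1, 0, -1, 0, 2, 0, 0], [0, 0, -1, 0, 0, 2, -1], [0, 0, 0, -1, 0, -1, 2]].
All simple roots have the same length, so the diagram is simply laced. The associated Dynkin diagram is a chain of 7 nodes with single edges (A_7), so the type is A_7 (the algebra sl(8)).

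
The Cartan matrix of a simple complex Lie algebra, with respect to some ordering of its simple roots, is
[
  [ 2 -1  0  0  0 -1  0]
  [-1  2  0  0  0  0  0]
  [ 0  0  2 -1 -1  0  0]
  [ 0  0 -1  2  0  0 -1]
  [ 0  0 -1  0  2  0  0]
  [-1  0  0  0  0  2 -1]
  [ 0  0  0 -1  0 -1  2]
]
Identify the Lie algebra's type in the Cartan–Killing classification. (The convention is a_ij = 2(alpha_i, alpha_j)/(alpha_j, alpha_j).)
A_7

The matrix has rank 7 with 2's on the diagonal. Reading the off-diagonal entries as Dynkin edges (a single edge where a_ij = a_ji = -1; a double or triple edge where a_ij * a_ji = 2 or 3), the diagram is a chain of 7 nodes with single edges (A_7). One simple-root ordering that puts it in standard form is (alpha_2, alpha_1, alpha_6, alpha_7, alpha_4, alpha_3, alpha_5). So the algebra is type A_7, i.e. sl(8).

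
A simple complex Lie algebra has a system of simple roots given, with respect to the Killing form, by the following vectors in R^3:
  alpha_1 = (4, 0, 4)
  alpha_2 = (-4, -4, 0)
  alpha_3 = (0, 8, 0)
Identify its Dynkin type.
Compute the Cartan integers a_ij = 2(alpha_i, alpha_j)/(alpha_j, alpha_j); the resulting 3x3 Cartan matrix is
[[2, -1, 0], [-1, 2, -1], [0, -2, 2]].
The roots have two lengths (squared-length ratio 2:1); the short ones are alpha_{1,2}. The associated Dynkin diagram is a chain of 3 nodes with a double edge at one end; the terminal node there is the unique long simple root (C_3), so the type is C_3 (the algebra sp(6)).

C_3 (sp(6))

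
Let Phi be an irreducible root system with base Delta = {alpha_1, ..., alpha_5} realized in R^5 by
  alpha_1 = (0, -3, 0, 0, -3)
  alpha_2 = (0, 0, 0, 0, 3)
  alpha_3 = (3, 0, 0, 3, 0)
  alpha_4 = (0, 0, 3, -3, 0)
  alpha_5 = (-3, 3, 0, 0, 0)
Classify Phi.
Compute the Cartan integers a_ij = 2(alpha_i, alpha_j)/(alpha_j, alpha_j); the resulting 5x5 Cartan matrix is
[[2, -2, 0, 0, -1], [-1, 2, 0, 0, 0], [0, 0, 2, -1, -1], [0, 0, -1, 2, 0], [-1, 0, -1, 0, 2]].
The roots have two lengths (squared-length ratio 2:1); the short ones are alpha_{2}. The associated Dynkin diagram is a chain of 5 nodes with a double edge at one end; the terminal node there is the unique short simple root (B_5), so the type is B_5 (the algebra so(11)).

B_5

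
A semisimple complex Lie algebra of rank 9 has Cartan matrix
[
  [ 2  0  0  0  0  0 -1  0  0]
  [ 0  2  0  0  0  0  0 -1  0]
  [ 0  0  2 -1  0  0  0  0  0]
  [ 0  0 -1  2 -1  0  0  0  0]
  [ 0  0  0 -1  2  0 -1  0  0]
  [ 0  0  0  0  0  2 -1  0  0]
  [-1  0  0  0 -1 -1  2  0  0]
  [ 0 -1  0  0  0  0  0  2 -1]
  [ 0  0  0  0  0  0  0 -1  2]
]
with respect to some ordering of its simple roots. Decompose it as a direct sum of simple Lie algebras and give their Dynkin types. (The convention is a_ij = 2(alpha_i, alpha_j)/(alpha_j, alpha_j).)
The diagram associated to this matrix has two connected components: the simple roots {alpha_2, alpha_8, alpha_9} form a chain of 3 nodes with single edges (A_3), and {alpha_1, alpha_3, alpha_4, alpha_5, alpha_6, alpha_7} form a chain of 4 nodes with a fork of two nodes at one end (D_6). A semisimple Lie algebra decomposes uniquely as the direct sum of simple ideals, one per connected component of its Dynkin diagram, so g ≅ A_3 ⊕ D_6 (dimension 15 + 66 = 81).

A_3 (sl(4)) + D_6 (so(12))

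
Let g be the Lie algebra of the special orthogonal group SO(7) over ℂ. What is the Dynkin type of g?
This is so(7) with 7 odd, which has dimension 7(7-1)/2 = 21 and rank (7-1)/2 = 3. In the classification of classical Lie algebras, the orthogonal algebra so(2n+1) in an odd number of variables has type B_n; here n = 3, so the Dynkin diagram is a chain of 3 nodes with a double edge at one end; the terminal node there is the unique short simple root (B_3). Hence the type is B_3.

B_3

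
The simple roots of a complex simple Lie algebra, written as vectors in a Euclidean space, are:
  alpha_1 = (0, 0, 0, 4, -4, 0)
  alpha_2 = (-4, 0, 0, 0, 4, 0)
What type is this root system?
A2

Compute the Cartan integers a_ij = 2(alpha_i, alpha_j)/(alpha_j, alpha_j); the resulting 2x2 Cartan matrix is
[[2, -1], [-1, 2]].
All simple roots have the same length, so the diagram is simply laced. The associated Dynkin diagram is a chain of 2 nodes with single edges (A_2), so the type is A_2 (the algebra sl(3)).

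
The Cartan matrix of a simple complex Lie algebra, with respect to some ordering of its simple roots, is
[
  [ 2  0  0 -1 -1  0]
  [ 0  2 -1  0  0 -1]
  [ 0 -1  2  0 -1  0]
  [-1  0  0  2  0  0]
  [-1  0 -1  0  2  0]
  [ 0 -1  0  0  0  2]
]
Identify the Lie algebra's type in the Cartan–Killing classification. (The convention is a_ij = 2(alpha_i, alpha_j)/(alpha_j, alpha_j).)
type A_6

The matrix has rank 6 with 2's on the diagonal. Reading the off-diagonal entries as Dynkin edges (a single edge where a_ij = a_ji = -1; a double or triple edge where a_ij * a_ji = 2 or 3), the diagram is a chain of 6 nodes with single edges (A_6). One simple-root ordering that puts it in standard form is (alpha_6, alpha_2, alpha_3, alpha_5, alpha_1, alpha_4). So the algebra is type A_6, i.e. sl(7).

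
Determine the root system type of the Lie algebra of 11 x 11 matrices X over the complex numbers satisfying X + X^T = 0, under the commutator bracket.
B5

This is so(11) with 11 odd, which has dimension 11(11-1)/2 = 55 and rank (11-1)/2 = 5. In the classification of classical Lie algebras, the orthogonal algebra so(2n+1) in an odd number of variables has type B_n; here n = 5, so the Dynkin diagram is a chain of 5 nodes with a double edge at one end; the terminal node there is the unique short simple root (B_5). Hence the type is B_5.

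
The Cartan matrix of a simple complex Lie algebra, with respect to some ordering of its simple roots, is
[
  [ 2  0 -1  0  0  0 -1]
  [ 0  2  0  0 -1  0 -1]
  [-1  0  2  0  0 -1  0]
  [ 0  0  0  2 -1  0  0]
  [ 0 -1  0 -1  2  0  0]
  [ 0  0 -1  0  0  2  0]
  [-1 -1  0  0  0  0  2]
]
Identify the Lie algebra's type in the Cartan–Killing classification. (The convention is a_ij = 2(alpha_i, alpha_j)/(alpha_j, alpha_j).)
The matrix has rank 7 with 2's on the diagonal. Reading the off-diagonal entries as Dynkin edges (a single edge where a_ij = a_ji = -1; a double or triple edge where a_ij * a_ji = 2 or 3), the diagram is a chain of 7 nodes with single edges (A_7). One simple-root ordering that puts it in standard form is (alpha_6, alpha_3, alpha_1, alpha_7, alpha_2, alpha_5, alpha_4). So the algebra is type A_7, i.e. sl(8).

A_7 (sl(8))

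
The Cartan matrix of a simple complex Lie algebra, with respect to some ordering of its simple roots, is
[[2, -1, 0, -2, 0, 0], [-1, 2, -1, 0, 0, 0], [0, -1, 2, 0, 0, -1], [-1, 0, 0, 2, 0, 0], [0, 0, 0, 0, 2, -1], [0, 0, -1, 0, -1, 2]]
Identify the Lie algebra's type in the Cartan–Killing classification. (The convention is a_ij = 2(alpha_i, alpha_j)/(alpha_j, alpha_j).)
type B_6

The matrix has rank 6 with 2's on the diagonal. Reading the off-diagonal entries as Dynkin edges (a single edge where a_ij = a_ji = -1; a double or triple edge where a_ij * a_ji = 2 or 3), the diagram is a chain of 6 nodes with a double edge at one end; the terminal node there is the unique short simple root (B_6). One simple-root ordering that puts it in standard form is (alpha_5, alpha_6, alpha_3, alpha_2, alpha_1, alpha_4). So the algebra is type B_6, i.e. so(13).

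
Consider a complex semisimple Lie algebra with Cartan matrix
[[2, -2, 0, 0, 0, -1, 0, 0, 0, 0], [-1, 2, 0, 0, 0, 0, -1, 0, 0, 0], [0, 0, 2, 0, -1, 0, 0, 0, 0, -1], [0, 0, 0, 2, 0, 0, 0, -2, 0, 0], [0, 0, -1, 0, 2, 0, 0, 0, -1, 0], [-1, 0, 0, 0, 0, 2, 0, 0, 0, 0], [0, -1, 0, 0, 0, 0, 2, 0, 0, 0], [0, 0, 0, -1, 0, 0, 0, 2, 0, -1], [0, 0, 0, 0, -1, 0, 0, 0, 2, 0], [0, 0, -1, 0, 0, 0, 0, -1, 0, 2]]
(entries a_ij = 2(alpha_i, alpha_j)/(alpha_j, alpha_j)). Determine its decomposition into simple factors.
The diagram associated to this matrix has two connected components: the simple roots {alpha_3, alpha_4, alpha_5, alpha_8, alpha_9, alpha_10} form a chain of 6 nodes with a double edge at one end; the terminal node there is the unique long simple root (C_6), and {alpha_1, alpha_2, alpha_6, alpha_7} form a chain of 4 nodes with a double edge between the middle two (F_4). A semisimple Lie algebra decomposes uniquely as the direct sum of simple ideals, one per connected component of its Dynkin diagram, so g ≅ C_6 ⊕ F_4 (dimension 78 + 52 = 130).

type C_6 + type F_4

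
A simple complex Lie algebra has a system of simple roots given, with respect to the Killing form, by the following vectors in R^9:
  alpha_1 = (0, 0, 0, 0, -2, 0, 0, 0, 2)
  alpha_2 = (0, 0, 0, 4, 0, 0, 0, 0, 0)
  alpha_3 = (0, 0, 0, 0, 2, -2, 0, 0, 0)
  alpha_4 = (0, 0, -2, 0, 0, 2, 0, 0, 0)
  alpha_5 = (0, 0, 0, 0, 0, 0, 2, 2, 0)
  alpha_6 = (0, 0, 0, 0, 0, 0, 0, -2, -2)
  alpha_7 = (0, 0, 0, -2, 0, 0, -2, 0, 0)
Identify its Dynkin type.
C7

Compute the Cartan integers a_ij = 2(alpha_i, alpha_j)/(alpha_j, alpha_j); the resulting 7x7 Cartan matrix is
[[2, 0, -1, 0, 0, -1, 0], [0, 2, 0, 0, 0, 0, -2], [-1, 0, 2, -1, 0, 0, 0], [0, 0, -1, 2, 0, 0, 0], [0, 0, 0, 0, 2, -1, -1], [-1, 0, 0, 0, -1, 2, 0], [0, -1, 0, 0, -1, 0, 2]].
The roots have two lengths (squared-length ratio 2:1); the short ones are alpha_{1,3,4,5,6,7}. The associated Dynkin diagram is a chain of 7 nodes with a double edge at one end; the terminal node there is the unique long simple root (C_7), so the type is C_7 (the algebra sp(14)).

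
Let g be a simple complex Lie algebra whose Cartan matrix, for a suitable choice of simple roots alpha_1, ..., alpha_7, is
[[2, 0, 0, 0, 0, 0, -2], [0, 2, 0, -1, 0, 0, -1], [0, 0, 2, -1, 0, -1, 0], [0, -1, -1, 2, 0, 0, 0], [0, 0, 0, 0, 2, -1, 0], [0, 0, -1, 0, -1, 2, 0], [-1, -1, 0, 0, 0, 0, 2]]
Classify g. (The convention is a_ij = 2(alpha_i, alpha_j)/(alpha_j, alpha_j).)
C_7 (sp(14))

The matrix has rank 7 with 2's on the diagonal. Reading the off-diagonal entries as Dynkin edges (a single edge where a_ij = a_ji = -1; a double or triple edge where a_ij * a_ji = 2 or 3), the diagram is a chain of 7 nodes with a double edge at one end; the terminal node there is the unique long simple root (C_7). One simple-root ordering that puts it in standard form is (alpha_5, alpha_6, alpha_3, alpha_4, alpha_2, alpha_7, alpha_1). So the algebra is type C_7, i.e. sp(14).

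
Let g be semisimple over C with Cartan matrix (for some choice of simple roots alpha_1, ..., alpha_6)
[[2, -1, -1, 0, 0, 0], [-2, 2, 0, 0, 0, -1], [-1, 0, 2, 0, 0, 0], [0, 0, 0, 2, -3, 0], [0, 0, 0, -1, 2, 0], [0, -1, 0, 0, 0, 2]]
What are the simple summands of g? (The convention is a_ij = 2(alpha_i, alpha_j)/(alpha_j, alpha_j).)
F4 ⊕ G2

The diagram associated to this matrix has two connected components: the simple roots {alpha_1, alpha_2, alpha_3, alpha_6} form a chain of 4 nodes with a double edge between the middle two (F_4), and {alpha_4, alpha_5} form two nodes joined by a triple edge (G_2). A semisimple Lie algebra decomposes uniquely as the direct sum of simple ideals, one per connected component of its Dynkin diagram, so g ≅ F_4 ⊕ G_2 (dimension 52 + 14 = 66).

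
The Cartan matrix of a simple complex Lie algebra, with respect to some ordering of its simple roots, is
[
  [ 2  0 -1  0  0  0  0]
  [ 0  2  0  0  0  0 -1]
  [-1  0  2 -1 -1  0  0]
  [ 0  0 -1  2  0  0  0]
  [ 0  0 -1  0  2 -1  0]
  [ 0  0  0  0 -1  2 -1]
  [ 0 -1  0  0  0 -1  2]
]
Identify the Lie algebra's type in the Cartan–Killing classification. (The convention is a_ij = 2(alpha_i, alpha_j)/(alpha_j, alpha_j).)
The matrix has rank 7 with 2's on the diagonal. Reading the off-diagonal entries as Dynkin edges (a single edge where a_ij = a_ji = -1; a double or triple edge where a_ij * a_ji = 2 or 3), the diagram is a chain of 5 nodes with a fork of two nodes at one end (D_7). One simple-root ordering that puts it in standard form is (alpha_2, alpha_7, alpha_6, alpha_5, alpha_3, alpha_4, alpha_1). So the algebra is type D_7, i.e. so(14).

D_7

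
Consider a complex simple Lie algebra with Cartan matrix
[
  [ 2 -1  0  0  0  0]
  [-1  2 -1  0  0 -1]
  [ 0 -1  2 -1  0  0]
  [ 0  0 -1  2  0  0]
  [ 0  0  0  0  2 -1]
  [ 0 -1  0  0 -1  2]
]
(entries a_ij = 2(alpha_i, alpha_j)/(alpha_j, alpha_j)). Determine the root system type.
E6

The matrix has rank 6 with 2's on the diagonal. Reading the off-diagonal entries as Dynkin edges (a single edge where a_ij = a_ji = -1; a double or triple edge where a_ij * a_ji = 2 or 3), the diagram is a chain of 5 nodes with one extra node attached to the third node from one end (E_6). One simple-root ordering that puts it in standard form is (alpha_4, alpha_1, alpha_3, alpha_2, alpha_6, alpha_5). So the algebra is type E_6.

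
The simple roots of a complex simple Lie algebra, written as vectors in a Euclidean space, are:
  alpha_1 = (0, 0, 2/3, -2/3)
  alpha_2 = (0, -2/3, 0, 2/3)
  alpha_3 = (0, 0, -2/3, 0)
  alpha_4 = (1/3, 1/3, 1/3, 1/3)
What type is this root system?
Compute the Cartan integers a_ij = 2(alpha_i, alpha_j)/(alpha_j, alpha_j); the resulting 4x4 Cartan matrix is
[[2, -1, -2, 0], [-1, 2, 0, 0], [-1, 0, 2, -1], [0, 0, -1, 2]].
The roots have two lengths (squared-length ratio 2:1); the short ones are alpha_{3,4}. The associated Dynkin diagram is a chain of 4 nodes with a double edge between the middle two (F_4), so the type is F_4.

F_4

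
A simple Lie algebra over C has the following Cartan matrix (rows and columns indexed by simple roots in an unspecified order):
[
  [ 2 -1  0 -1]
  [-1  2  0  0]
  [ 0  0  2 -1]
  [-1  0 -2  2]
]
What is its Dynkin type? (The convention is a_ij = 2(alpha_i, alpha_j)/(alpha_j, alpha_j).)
B4

The matrix has rank 4 with 2's on the diagonal. Reading the off-diagonal entries as Dynkin edges (a single edge where a_ij = a_ji = -1; a double or triple edge where a_ij * a_ji = 2 or 3), the diagram is a chain of 4 nodes with a double edge at one end; the terminal node there is the unique short simple root (B_4). One simple-root ordering that puts it in standard form is (alpha_2, alpha_1, alpha_4, alpha_3). So the algebra is type B_4, i.e. so(9).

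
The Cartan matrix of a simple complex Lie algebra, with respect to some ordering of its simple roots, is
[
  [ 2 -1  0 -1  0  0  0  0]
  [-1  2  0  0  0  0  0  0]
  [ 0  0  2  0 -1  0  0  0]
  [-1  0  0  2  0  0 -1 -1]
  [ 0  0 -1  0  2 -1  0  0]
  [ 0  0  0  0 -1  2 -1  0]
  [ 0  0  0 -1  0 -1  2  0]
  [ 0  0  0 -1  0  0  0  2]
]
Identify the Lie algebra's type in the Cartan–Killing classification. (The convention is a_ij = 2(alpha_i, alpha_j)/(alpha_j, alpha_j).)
The matrix has rank 8 with 2's on the diagonal. Reading the off-diagonal entries as Dynkin edges (a single edge where a_ij = a_ji = -1; a double or triple edge where a_ij * a_ji = 2 or 3), the diagram is a chain of 7 nodes with one extra node attached to the third node from one end (E_8). One simple-root ordering that puts it in standard form is (alpha_2, alpha_8, alpha_1, alpha_4, alpha_7, alpha_6, alpha_5, alpha_3). So the algebra is type E_8.

type E_8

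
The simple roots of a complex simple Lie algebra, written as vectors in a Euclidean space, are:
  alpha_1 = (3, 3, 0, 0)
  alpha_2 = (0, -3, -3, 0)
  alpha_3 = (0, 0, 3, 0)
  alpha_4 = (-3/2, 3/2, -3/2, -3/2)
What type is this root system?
Compute the Cartan integers a_ij = 2(alpha_i, alpha_j)/(alpha_j, alpha_j); the resulting 4x4 Cartan matrix is
[[2, -1, 0, 0], [-1, 2, -2, 0], [0, -1, 2, -1], [0, 0, -1, 2]].
The roots have two lengths (squared-length ratio 2:1); the short ones are alpha_{3,4}. The associated Dynkin diagram is a chain of 4 nodes with a double edge between the middle two (F_4), so the type is F_4.

F4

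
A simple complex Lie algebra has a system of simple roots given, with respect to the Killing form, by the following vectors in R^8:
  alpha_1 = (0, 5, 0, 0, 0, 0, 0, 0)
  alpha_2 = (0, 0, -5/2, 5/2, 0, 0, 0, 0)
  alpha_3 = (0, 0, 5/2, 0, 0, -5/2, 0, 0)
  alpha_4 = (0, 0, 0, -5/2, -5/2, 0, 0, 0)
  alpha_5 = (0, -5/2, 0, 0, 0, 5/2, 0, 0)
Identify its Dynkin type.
type C_5

Compute the Cartan integers a_ij = 2(alpha_i, alpha_j)/(alpha_j, alpha_j); the resulting 5x5 Cartan matrix is
[[2, 0, 0, 0, -2], [0, 2, -1, -1, 0], [0, -1, 2, 0, -1], [0, -1, 0, 2, 0], [-1, 0, -1, 0, 2]].
The roots have two lengths (squared-length ratio 2:1); the short ones are alpha_{2,3,4,5}. The associated Dynkin diagram is a chain of 5 nodes with a double edge at one end; the terminal node there is the unique long simple root (C_5), so the type is C_5 (the algebra sp(10)).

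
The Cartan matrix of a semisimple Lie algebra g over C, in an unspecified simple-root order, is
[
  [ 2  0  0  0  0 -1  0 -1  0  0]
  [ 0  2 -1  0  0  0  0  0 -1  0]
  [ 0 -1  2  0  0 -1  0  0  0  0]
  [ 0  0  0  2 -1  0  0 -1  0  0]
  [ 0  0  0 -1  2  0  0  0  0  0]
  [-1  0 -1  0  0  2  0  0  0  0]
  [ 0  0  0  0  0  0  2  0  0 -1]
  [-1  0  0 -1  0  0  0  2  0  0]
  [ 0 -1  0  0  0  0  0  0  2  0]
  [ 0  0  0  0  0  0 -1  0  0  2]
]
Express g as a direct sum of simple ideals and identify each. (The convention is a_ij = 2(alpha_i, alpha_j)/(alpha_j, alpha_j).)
A_2 ⊕ A_8

The diagram associated to this matrix has two connected components: the simple roots {alpha_7, alpha_10} form a chain of 2 nodes with single edges (A_2), and {alpha_1, alpha_2, alpha_3, alpha_4, alpha_5, alpha_6, alpha_8, alpha_9} form a chain of 8 nodes with single edges (A_8). A semisimple Lie algebra decomposes uniquely as the direct sum of simple ideals, one per connected component of its Dynkin diagram, so g ≅ A_2 ⊕ A_8 (dimension 8 + 80 = 88).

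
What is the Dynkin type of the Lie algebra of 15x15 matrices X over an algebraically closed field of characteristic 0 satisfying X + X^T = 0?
B_7

This is so(15) with 15 odd, which has dimension 15(15-1)/2 = 105 and rank (15-1)/2 = 7. In the classification of classical Lie algebras, the orthogonal algebra so(2n+1) in an odd number of variables has type B_n; here n = 7, so the Dynkin diagram is a chain of 7 nodes with a double edge at one end; the terminal node there is the unique short simple root (B_7). Hence the type is B_7.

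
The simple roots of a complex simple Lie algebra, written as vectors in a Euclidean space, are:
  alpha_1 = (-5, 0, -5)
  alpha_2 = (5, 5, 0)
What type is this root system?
Compute the Cartan integers a_ij = 2(alpha_i, alpha_j)/(alpha_j, alpha_j); the resulting 2x2 Cartan matrix is
[[2, -1], [-1, 2]].
All simple roots have the same length, so the diagram is simply laced. The associated Dynkin diagram is a chain of 2 nodes with single edges (A_2), so the type is A_2 (the algebra sl(3)).

A_2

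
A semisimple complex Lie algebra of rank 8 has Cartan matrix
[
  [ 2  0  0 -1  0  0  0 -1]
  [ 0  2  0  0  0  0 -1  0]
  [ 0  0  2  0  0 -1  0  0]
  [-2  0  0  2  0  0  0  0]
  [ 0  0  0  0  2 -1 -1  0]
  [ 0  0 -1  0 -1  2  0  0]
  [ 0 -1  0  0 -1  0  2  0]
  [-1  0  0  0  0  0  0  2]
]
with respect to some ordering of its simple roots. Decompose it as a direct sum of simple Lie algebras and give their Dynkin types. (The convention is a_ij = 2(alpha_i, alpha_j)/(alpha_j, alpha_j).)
The diagram associated to this matrix has two connected components: the simple roots {alpha_2, alpha_3, alpha_5, alpha_6, alpha_7} form a chain of 5 nodes with single edges (A_5), and {alpha_1, alpha_4, alpha_8} form a chain of 3 nodes with a double edge at one end; the terminal node there is the unique long simple root (C_3). A semisimple Lie algebra decomposes uniquely as the direct sum of simple ideals, one per connected component of its Dynkin diagram, so g ≅ A_5 ⊕ C_3 (dimension 35 + 21 = 56).

type A_5 ⊕ type C_3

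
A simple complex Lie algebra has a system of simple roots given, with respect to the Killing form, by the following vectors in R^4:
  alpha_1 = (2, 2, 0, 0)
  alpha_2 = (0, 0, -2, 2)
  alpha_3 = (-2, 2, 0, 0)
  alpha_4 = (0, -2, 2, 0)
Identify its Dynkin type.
Compute the Cartan integers a_ij = 2(alpha_i, alpha_j)/(alpha_j, alpha_j); the resulting 4x4 Cartan matrix is
[[2, 0, 0, -1], [0, 2, 0, -1], [0, 0, 2, -1], [-1, -1, -1, 2]].
All simple roots have the same length, so the diagram is simply laced. The associated Dynkin diagram is a chain of 2 nodes with a fork of two nodes at one end (D_4), so the type is D_4 (the algebra so(8)).

D_4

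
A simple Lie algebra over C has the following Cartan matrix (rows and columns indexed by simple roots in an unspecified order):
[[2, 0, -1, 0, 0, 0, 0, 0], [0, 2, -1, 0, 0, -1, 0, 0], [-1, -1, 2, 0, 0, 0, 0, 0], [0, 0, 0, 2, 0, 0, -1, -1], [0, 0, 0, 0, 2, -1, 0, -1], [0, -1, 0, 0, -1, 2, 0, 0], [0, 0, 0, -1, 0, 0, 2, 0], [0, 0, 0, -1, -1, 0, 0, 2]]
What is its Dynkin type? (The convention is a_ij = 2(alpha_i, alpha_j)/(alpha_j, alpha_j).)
A8

The matrix has rank 8 with 2's on the diagonal. Reading the off-diagonal entries as Dynkin edges (a single edge where a_ij = a_ji = -1; a double or triple edge where a_ij * a_ji = 2 or 3), the diagram is a chain of 8 nodes with single edges (A_8). One simple-root ordering that puts it in standard form is (alpha_7, alpha_4, alpha_8, alpha_5, alpha_6, alpha_2, alpha_3, alpha_1). So the algebra is type A_8, i.e. sl(9).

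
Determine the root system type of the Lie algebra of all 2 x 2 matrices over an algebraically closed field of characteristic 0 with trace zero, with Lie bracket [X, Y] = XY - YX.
A1

This is sl(2), which has dimension 2^2 - 1 = 3 and rank 2 - 1 = 1 (a Cartan subalgebra is the diagonal traceless matrices). In the classification of classical Lie algebras, the special linear algebra sl(n+1) has type A_n; here n = 1, so the Dynkin diagram is a chain of 1 nodes with single edges (A_1). Hence the type is A_1.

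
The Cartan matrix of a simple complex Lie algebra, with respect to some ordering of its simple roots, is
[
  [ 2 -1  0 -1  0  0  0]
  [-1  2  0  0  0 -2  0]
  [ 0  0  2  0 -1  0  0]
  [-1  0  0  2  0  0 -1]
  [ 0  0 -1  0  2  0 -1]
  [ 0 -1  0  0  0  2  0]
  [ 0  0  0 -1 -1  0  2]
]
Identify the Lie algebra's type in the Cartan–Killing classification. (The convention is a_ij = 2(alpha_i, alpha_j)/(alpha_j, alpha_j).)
The matrix has rank 7 with 2's on the diagonal. Reading the off-diagonal entries as Dynkin edges (a single edge where a_ij = a_ji = -1; a double or triple edge where a_ij * a_ji = 2 or 3), the diagram is a chain of 7 nodes with a double edge at one end; the terminal node there is the unique short simple root (B_7). One simple-root ordering that puts it in standard form is (alpha_3, alpha_5, alpha_7, alpha_4, alpha_1, alpha_2, alpha_6). So the algebra is type B_7, i.e. so(15).

type B_7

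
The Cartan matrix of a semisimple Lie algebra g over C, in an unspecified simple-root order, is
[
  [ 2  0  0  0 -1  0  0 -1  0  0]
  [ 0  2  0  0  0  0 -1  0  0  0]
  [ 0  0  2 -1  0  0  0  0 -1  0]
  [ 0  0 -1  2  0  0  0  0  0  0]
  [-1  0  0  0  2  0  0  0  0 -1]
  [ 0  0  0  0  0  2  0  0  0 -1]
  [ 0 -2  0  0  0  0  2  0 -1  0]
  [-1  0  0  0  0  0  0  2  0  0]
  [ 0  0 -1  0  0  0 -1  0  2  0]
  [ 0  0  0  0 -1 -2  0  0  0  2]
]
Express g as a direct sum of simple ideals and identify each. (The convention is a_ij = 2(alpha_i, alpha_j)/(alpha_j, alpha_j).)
The diagram associated to this matrix has two connected components: the simple roots {alpha_1, alpha_5, alpha_6, alpha_8, alpha_10} form a chain of 5 nodes with a double edge at one end; the terminal node there is the unique short simple root (B_5), and {alpha_2, alpha_3, alpha_4, alpha_7, alpha_9} form a chain of 5 nodes with a double edge at one end; the terminal node there is the unique short simple root (B_5). A semisimple Lie algebra decomposes uniquely as the direct sum of simple ideals, one per connected component of its Dynkin diagram, so g ≅ B_5 ⊕ B_5 (dimension 55 + 55 = 110).

B_5 + B_5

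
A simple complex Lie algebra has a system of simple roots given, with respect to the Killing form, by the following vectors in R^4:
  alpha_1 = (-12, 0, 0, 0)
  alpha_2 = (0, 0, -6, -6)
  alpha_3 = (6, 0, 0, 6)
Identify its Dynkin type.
C_3

Compute the Cartan integers a_ij = 2(alpha_i, alpha_j)/(alpha_j, alpha_j); the resulting 3x3 Cartan matrix is
[[2, 0, -2], [0, 2, -1], [-1, -1, 2]].
The roots have two lengths (squared-length ratio 2:1); the short ones are alpha_{2,3}. The associated Dynkin diagram is a chain of 3 nodes with a double edge at one end; the terminal node there is the unique long simple root (C_3), so the type is C_3 (the algebra sp(6)).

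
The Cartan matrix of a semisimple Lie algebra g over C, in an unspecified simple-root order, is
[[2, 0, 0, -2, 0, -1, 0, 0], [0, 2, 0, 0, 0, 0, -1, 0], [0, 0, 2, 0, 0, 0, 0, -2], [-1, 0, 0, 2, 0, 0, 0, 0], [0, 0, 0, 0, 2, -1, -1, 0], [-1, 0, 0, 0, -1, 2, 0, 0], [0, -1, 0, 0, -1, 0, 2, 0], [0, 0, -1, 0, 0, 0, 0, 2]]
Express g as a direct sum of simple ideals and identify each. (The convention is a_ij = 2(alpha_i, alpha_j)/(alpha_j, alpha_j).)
B2 ⊕ B6

The diagram associated to this matrix has two connected components: the simple roots {alpha_3, alpha_8} form a chain of 2 nodes with a double edge at one end; the terminal node there is the unique short simple root (B_2), and {alpha_1, alpha_2, alpha_4, alpha_5, alpha_6, alpha_7} form a chain of 6 nodes with a double edge at one end; the terminal node there is the unique short simple root (B_6). A semisimple Lie algebra decomposes uniquely as the direct sum of simple ideals, one per connected component of its Dynkin diagram, so g ≅ B_2 ⊕ B_6 (dimension 10 + 78 = 88).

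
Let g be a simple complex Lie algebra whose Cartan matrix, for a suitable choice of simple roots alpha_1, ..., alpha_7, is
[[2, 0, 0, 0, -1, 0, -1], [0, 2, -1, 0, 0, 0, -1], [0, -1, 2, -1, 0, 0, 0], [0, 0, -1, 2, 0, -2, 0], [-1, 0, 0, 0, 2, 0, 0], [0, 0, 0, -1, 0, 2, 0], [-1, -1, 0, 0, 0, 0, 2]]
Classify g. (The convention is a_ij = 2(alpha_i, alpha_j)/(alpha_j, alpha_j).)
The matrix has rank 7 with 2's on the diagonal. Reading the off-diagonal entries as Dynkin edges (a single edge where a_ij = a_ji = -1; a double or triple edge where a_ij * a_ji = 2 or 3), the diagram is a chain of 7 nodes with a double edge at one end; the terminal node there is the unique short simple root (B_7). One simple-root ordering that puts it in standard form is (alpha_5, alpha_1, alpha_7, alpha_2, alpha_3, alpha_4, alpha_6). So the algebra is type B_7, i.e. so(15).

B_7 (so(15))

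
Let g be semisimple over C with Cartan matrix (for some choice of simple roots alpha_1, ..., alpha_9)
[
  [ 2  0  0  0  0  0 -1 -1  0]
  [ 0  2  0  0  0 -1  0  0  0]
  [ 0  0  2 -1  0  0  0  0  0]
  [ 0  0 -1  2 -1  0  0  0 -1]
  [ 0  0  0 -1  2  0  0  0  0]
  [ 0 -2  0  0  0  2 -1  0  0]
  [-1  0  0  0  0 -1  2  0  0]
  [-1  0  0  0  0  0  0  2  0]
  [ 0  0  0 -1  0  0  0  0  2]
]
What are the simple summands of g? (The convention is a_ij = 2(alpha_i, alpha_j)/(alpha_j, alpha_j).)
The diagram associated to this matrix has two connected components: the simple roots {alpha_1, alpha_2, alpha_6, alpha_7, alpha_8} form a chain of 5 nodes with a double edge at one end; the terminal node there is the unique short simple root (B_5), and {alpha_3, alpha_4, alpha_5, alpha_9} form a chain of 2 nodes with a fork of two nodes at one end (D_4). A semisimple Lie algebra decomposes uniquely as the direct sum of simple ideals, one per connected component of its Dynkin diagram, so g ≅ B_5 ⊕ D_4 (dimension 55 + 28 = 83).

B_5 ⊕ D_4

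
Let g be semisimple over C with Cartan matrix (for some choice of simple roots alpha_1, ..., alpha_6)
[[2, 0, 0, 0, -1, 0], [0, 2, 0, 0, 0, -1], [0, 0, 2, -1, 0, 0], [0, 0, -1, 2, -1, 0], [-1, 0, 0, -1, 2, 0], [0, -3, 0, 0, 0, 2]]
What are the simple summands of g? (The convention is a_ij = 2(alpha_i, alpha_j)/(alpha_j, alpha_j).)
A4 + G2

The diagram associated to this matrix has two connected components: the simple roots {alpha_1, alpha_3, alpha_4, alpha_5} form a chain of 4 nodes with single edges (A_4), and {alpha_2, alpha_6} form two nodes joined by a triple edge (G_2). A semisimple Lie algebra decomposes uniquely as the direct sum of simple ideals, one per connected component of its Dynkin diagram, so g ≅ A_4 ⊕ G_2 (dimension 24 + 14 = 38).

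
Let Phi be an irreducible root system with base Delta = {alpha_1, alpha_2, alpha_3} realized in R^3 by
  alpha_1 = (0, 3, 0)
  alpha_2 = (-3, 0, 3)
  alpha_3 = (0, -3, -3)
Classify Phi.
type B_3

Compute the Cartan integers a_ij = 2(alpha_i, alpha_j)/(alpha_j, alpha_j); the resulting 3x3 Cartan matrix is
[[2, 0, -1], [0, 2, -1], [-2, -1, 2]].
The roots have two lengths (squared-length ratio 2:1); the short ones are alpha_{1}. The associated Dynkin diagram is a chain of 3 nodes with a double edge at one end; the terminal node there is the unique short simple root (B_3), so the type is B_3 (the algebra so(7)).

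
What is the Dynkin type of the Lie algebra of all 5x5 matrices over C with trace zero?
This is sl(5), which has dimension 5^2 - 1 = 24 and rank 5 - 1 = 4 (a Cartan subalgebra is the diagonal traceless matrices). In the classification of classical Lie algebras, the special linear algebra sl(n+1) has type A_n; here n = 4, so the Dynkin diagram is a chain of 4 nodes with single edges (A_4). Hence the type is A_4.

A_4 (sl(5))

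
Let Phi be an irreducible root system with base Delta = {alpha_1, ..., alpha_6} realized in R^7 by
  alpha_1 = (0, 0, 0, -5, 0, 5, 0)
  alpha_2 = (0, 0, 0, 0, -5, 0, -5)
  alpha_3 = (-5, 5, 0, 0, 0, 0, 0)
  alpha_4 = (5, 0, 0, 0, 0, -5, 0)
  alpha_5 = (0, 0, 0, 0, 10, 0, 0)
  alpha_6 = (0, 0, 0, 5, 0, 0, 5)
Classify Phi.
C_6

Compute the Cartan integers a_ij = 2(alpha_i, alpha_j)/(alpha_j, alpha_j); the resulting 6x6 Cartan matrix is
[[2, 0, 0, -1, 0, -1], [0, 2, 0, 0, -1, -1], [0, 0, 2, -1, 0, 0], [-1, 0, -1, 2, 0, 0], [0, -2, 0, 0, 2, 0], [-1, -1, 0, 0, 0, 2]].
The roots have two lengths (squared-length ratio 2:1); the short ones are alpha_{1,2,3,4,6}. The associated Dynkin diagram is a chain of 6 nodes with a double edge at one end; the terminal node there is the unique long simple root (C_6), so the type is C_6 (the algebra sp(12)).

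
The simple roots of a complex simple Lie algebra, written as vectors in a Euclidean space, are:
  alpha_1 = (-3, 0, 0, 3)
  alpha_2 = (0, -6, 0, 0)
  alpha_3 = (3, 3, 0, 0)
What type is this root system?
Compute the Cartan integers a_ij = 2(alpha_i, alpha_j)/(alpha_j, alpha_j); the resulting 3x3 Cartan matrix is
[[2, 0, -1], [0, 2, -2], [-1, -1, 2]].
The roots have two lengths (squared-length ratio 2:1); the short ones are alpha_{1,3}. The associated Dynkin diagram is a chain of 3 nodes with a double edge at one end; the terminal node there is the unique long simple root (C_3), so the type is C_3 (the algebra sp(6)).

C_3 (sp(6))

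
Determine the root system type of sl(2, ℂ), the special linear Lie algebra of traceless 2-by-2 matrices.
This is sl(2), which has dimension 2^2 - 1 = 3 and rank 2 - 1 = 1 (a Cartan subalgebra is the diagonal traceless matrices). In the classification of classical Lie algebras, the special linear algebra sl(n+1) has type A_n; here n = 1, so the Dynkin diagram is a chain of 1 nodes with single edges (A_1). Hence the type is A_1.

A_1 (sl(2))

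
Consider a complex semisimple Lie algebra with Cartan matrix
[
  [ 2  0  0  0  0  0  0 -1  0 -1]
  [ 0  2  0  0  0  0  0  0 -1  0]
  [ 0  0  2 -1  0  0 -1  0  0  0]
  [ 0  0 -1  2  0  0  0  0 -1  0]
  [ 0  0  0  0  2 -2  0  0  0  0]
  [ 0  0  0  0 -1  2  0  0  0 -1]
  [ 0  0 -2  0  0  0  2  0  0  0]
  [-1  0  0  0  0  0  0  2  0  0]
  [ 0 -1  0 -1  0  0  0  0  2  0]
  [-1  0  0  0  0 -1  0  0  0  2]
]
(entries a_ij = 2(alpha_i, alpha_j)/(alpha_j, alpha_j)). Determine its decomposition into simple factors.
C_5 (sp(10)) + C_5 (sp(10))

The diagram associated to this matrix has two connected components: the simple roots {alpha_2, alpha_3, alpha_4, alpha_7, alpha_9} form a chain of 5 nodes with a double edge at one end; the terminal node there is the unique long simple root (C_5), and {alpha_1, alpha_5, alpha_6, alpha_8, alpha_10} form a chain of 5 nodes with a double edge at one end; the terminal node there is the unique long simple root (C_5). A semisimple Lie algebra decomposes uniquely as the direct sum of simple ideals, one per connected component of its Dynkin diagram, so g ≅ C_5 ⊕ C_5 (dimension 55 + 55 = 110).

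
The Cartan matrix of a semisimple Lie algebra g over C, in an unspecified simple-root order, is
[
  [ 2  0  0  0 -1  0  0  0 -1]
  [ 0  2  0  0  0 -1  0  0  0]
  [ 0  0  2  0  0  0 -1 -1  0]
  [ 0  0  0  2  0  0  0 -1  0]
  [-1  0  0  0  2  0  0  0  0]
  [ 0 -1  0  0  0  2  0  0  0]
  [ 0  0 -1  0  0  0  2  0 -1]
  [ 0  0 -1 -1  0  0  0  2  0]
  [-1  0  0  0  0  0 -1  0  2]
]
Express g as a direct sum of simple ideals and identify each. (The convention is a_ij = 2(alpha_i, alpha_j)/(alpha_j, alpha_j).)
type A_2 ⊕ type A_7

The diagram associated to this matrix has two connected components: the simple roots {alpha_2, alpha_6} form a chain of 2 nodes with single edges (A_2), and {alpha_1, alpha_3, alpha_4, alpha_5, alpha_7, alpha_8, alpha_9} form a chain of 7 nodes with single edges (A_7). A semisimple Lie algebra decomposes uniquely as the direct sum of simple ideals, one per connected component of its Dynkin diagram, so g ≅ A_2 ⊕ A_7 (dimension 8 + 63 = 71).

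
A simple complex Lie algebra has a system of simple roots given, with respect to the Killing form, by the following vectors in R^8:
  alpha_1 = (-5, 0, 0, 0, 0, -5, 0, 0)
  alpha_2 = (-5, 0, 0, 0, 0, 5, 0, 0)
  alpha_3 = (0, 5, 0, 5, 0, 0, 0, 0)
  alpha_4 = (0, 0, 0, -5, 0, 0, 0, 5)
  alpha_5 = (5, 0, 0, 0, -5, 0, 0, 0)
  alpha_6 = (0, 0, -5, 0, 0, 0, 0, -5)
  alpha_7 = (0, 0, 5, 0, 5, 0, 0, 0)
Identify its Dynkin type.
Compute the Cartan integers a_ij = 2(alpha_i, alpha_j)/(alpha_j, alpha_j); the resulting 7x7 Cartan matrix is
[[2, 0, 0, 0, -1, 0, 0], [0, 2, 0, 0, -1, 0, 0], [0, 0, 2, -1, 0, 0, 0], [0, 0, -1, 2, 0, -1, 0], [-1, -1, 0, 0, 2, 0, -1], [0, 0, 0, -1, 0, 2, -1], [0, 0, 0, 0, -1, -1, 2]].
All simple roots have the same length, so the diagram is simply laced. The associated Dynkin diagram is a chain of 5 nodes with a fork of two nodes at one end (D_7), so the type is D_7 (the algebra so(14)).

D_7 (so(14))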